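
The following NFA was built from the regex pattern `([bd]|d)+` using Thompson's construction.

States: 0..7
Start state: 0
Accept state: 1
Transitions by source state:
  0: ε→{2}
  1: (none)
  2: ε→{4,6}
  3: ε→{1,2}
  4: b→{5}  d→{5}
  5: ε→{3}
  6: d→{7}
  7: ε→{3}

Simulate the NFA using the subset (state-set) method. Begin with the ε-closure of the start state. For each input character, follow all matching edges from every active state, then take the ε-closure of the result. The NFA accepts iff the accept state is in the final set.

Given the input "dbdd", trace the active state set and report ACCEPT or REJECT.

Answer: ACCEPT

Steps:
start: ε-closure({0}) = {0,2,4,6}
'd' @ 1: {1,2,3,4,5,6,7}  (accept∈set)
'b' @ 2: {1,2,3,4,5,6}  (accept∈set)
'd' @ 3: {1,2,3,4,5,6,7}  (accept∈set)
'd' @ 4: {1,2,3,4,5,6,7}  (accept∈set)
after full input: {1,2,3,4,5,6,7}  (accept=1 in)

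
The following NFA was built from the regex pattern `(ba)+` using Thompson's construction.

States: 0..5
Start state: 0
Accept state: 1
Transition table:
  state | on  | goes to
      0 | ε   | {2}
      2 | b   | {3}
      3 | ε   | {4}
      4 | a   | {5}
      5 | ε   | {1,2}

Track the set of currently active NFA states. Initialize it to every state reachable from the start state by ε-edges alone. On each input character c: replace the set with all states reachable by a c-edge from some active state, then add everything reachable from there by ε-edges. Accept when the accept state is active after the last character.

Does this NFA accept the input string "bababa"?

initial (ε-close {0}): {0,2}
'b' @ 1: {3,4}
'a' @ 2: {1,2,5}  (accept∈set)
'b' @ 3: {3,4}
'a' @ 4: {1,2,5}  (accept∈set)
'b' @ 5: {3,4}
'a' @ 6: {1,2,5}  (accept∈set)
after full input: {1,2,5}  (accept=1 in)

Answer: ACCEPT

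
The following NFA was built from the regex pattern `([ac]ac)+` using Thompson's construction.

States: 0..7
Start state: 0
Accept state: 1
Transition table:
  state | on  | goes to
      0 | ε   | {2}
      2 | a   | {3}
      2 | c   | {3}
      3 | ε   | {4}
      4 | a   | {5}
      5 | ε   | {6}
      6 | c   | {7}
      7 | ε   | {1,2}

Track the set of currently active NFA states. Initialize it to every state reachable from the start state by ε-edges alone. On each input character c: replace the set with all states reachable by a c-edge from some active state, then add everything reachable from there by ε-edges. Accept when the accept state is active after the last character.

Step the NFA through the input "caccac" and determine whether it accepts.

start: ε-closure({0}) = {0,2}
'c' @ 1: {3,4}
'a' @ 2: {5,6}
'c' @ 3: {1,2,7}  ✓accept
'c' @ 4: {3,4}
'a' @ 5: {5,6}
'c' @ 6: {1,2,7}  ✓accept
end set {1,2,7} — state 1 in

Answer: ACCEPT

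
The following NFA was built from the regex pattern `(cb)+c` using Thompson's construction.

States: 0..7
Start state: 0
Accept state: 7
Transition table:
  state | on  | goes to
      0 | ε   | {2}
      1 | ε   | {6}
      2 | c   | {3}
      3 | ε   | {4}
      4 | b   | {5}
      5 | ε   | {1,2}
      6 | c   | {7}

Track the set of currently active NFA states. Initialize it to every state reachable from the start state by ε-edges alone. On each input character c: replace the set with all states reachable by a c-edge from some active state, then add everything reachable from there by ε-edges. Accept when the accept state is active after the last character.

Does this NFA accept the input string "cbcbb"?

start: ε-closure({0}) = {0,2}
'c' @ 1: {3,4}
'b' @ 2: {1,2,5,6}
'c' @ 3: {3,4,7}  ✓accept
'b' @ 4: {1,2,5,6}
'b' @ 5: {}  — dead — no transitions
after full input: {}  (accept=7 not in)

Answer: REJECT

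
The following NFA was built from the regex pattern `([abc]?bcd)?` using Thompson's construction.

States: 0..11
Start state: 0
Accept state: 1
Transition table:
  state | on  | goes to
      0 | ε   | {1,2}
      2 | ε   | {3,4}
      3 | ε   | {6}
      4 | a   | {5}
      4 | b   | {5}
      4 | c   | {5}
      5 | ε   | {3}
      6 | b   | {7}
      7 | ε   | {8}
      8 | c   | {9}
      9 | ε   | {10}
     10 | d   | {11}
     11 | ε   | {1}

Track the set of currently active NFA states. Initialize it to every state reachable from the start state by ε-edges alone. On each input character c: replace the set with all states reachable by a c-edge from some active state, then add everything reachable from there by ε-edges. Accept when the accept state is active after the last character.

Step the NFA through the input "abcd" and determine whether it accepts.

S₀ = ε-closure({0}) = {0,1,2,3,4,6}
'a' @ 1: {3,5,6}
'b' @ 2: {7,8}
'c' @ 3: {9,10}
'd' @ 4: {1,11}  ✓accept
end set {1,11} — state 1 in

Answer: ACCEPT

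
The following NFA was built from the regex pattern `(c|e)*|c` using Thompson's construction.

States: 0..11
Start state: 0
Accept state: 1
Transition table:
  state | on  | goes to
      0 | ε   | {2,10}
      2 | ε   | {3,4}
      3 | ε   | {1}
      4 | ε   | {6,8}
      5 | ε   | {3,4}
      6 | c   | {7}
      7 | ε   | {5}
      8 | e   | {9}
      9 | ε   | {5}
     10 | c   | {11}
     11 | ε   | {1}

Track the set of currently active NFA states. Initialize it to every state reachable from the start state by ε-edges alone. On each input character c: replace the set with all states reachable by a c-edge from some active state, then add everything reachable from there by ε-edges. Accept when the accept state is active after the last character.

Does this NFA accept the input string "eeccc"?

Answer: ACCEPT

Trace:
start: ε-closure({0}) = {0,1,2,3,4,6,8,10}
'e' @ 1: {1,3,4,5,6,8,9}  [accepting]
'e' @ 2: {1,3,4,5,6,8,9}  [accepting]
'c' @ 3: {1,3,4,5,6,7,8}  [accepting]
'c' @ 4: {1,3,4,5,6,7,8}  [accepting]
'c' @ 5: {1,3,4,5,6,7,8}  [accepting]
end set {1,3,4,5,6,7,8} — state 1 in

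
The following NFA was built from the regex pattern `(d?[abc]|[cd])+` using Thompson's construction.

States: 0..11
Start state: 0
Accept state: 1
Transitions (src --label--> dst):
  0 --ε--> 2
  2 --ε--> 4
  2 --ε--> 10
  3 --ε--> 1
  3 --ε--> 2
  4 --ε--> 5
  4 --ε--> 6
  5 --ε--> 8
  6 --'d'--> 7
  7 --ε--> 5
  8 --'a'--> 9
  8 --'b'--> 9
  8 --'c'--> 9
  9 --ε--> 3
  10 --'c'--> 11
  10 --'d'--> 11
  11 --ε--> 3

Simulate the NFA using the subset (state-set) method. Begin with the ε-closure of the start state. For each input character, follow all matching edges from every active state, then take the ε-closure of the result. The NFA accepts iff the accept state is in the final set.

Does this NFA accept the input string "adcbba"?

start: ε-closure({0}) = {0,2,4,5,6,8,10}
'a' @ 1: {1,2,3,4,5,6,8,9,10}  [accepting]
'd' @ 2: {1,2,3,4,5,6,7,8,10,11}  [accepting]
'c' @ 3: {1,2,3,4,5,6,8,9,10,11}  [accepting]
'b' @ 4: {1,2,3,4,5,6,8,9,10}  [accepting]
'b' @ 5: {1,2,3,4,5,6,8,9,10}  [accepting]
'a' @ 6: {1,2,3,4,5,6,8,9,10}  [accepting]
final: {1,2,3,4,5,6,8,9,10}; accept 1 in set

Answer: ACCEPT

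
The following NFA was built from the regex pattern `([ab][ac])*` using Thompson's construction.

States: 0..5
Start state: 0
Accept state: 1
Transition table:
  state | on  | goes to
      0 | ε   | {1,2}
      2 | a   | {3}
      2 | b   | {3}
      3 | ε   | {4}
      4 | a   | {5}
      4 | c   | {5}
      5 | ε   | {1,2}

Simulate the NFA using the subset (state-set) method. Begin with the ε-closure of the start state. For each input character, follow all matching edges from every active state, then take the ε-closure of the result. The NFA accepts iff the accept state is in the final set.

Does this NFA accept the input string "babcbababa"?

initial (ε-close {0}): {0,1,2}
'b' @ 1: {3,4}
'a' @ 2: {1,2,5}  ✓accept
'b' @ 3: {3,4}
'c' @ 4: {1,2,5}  ✓accept
'b' @ 5: {3,4}
'a' @ 6: {1,2,5}  ✓accept
'b' @ 7: {3,4}
'a' @ 8: {1,2,5}  ✓accept
'b' @ 9: {3,4}
'a' @ 10: {1,2,5}  ✓accept
end set {1,2,5} — state 1 in

Answer: ACCEPT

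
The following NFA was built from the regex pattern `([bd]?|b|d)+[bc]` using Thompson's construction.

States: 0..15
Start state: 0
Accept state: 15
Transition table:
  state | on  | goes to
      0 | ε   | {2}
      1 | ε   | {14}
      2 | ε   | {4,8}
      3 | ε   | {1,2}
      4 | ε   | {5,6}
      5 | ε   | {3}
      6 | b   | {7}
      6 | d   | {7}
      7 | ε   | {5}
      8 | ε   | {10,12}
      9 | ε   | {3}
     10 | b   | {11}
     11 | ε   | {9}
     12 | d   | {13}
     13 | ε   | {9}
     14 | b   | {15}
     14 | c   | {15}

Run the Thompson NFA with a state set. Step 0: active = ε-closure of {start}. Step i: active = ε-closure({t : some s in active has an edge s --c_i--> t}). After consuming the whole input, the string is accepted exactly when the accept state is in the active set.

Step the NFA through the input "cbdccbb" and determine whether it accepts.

Answer: REJECT

Derivation:
S₀ = ε-closure({0}) = {0,1,2,3,4,5,6,8,10,12,14}
'c' @ 1: {15}  (accept∈set)
'b' @ 2: {}  — state set empty
rest 'dccbb' ignored (set empty)
after full input: {}  (accept=15 not in)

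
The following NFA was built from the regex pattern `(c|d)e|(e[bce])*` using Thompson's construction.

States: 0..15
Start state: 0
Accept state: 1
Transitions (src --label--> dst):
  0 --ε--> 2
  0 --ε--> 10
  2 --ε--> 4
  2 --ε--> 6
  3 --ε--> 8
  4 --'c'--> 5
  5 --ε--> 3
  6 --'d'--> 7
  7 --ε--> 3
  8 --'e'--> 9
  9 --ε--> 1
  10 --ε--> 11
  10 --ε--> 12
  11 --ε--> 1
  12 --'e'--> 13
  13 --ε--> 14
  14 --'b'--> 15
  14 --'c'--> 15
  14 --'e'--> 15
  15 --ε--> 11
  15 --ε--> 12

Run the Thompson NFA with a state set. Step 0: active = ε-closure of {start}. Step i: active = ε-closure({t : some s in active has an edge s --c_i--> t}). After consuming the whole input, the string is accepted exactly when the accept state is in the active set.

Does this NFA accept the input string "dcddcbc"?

initial (ε-close {0}): {0,1,2,4,6,10,11,12}
'd' @ 1: {3,7,8}
'c' @ 2: {}  — no active states
rest 'ddcbc' ignored (set empty)
end set {} — state 1 not in

Answer: REJECT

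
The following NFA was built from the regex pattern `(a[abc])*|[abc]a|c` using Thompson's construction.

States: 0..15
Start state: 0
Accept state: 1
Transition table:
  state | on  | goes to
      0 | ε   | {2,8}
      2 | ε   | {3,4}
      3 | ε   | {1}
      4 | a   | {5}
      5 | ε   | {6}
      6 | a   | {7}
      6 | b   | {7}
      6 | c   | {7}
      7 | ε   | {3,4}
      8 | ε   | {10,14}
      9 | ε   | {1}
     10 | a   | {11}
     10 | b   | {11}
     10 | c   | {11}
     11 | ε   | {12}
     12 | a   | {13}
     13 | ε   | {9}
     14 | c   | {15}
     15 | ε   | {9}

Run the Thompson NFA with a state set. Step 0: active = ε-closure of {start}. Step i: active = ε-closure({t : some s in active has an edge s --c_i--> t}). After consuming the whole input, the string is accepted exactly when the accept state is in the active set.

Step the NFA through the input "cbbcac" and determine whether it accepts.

Answer: REJECT

Trace:
initial (ε-close {0}): {0,1,2,3,4,8,10,14}
'c' @ 1: {1,9,11,12,15}  (accept∈set)
'b' @ 2: {}  — state set empty
rest 'bcac' ignored (set empty)
final: {}; accept 1 not in set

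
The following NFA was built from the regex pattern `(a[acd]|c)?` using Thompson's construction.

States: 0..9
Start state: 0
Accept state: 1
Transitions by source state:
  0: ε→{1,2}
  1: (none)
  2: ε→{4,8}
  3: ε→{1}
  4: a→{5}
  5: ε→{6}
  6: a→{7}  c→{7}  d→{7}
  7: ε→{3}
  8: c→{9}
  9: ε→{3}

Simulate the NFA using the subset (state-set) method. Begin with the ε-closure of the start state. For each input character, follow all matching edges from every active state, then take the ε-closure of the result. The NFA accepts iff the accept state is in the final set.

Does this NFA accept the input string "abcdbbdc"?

Answer: REJECT

Derivation:
initial (ε-close {0}): {0,1,2,4,8}
'a' @ 1: {5,6}
'b' @ 2: {}  — no active states
rest 'cdbbdc' ignored (set empty)
final: {}; accept 1 not in set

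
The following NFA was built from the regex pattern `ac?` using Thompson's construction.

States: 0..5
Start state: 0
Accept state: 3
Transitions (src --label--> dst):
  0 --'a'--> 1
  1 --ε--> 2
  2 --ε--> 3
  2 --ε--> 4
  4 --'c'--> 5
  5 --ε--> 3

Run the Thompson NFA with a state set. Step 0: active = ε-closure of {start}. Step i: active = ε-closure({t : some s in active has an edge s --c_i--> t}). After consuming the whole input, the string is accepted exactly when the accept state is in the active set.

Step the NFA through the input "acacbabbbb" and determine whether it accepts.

start: ε-closure({0}) = {0}
'a' @ 1: {1,2,3,4}  ✓accept
'c' @ 2: {3,5}  ✓accept
'a' @ 3: {}  — dead — no transitions
rest 'cbabbbb' ignored (set empty)
final: {}; accept 3 not in set

Answer: REJECT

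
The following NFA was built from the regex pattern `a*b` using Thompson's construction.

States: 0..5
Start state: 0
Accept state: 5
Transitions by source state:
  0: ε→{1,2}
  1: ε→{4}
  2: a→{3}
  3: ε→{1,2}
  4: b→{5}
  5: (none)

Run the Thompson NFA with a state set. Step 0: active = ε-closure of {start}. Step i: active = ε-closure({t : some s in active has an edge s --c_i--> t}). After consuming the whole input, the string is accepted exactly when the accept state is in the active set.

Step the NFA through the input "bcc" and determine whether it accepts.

S₀ = ε-closure({0}) = {0,1,2,4}
'b' @ 1: {5}  [accepting]
'c' @ 2: {}  — no active states
rest 'c' ignored (set empty)
final: {}; accept 5 not in set

Answer: REJECT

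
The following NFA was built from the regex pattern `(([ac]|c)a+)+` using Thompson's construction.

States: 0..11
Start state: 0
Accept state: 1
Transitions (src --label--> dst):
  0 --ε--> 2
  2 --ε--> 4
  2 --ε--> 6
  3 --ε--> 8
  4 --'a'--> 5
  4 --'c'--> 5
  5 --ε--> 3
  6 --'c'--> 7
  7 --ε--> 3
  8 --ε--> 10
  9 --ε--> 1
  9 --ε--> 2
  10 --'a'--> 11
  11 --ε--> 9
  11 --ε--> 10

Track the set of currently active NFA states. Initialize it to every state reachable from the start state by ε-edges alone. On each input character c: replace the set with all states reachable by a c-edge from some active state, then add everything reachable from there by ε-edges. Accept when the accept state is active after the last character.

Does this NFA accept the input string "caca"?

start: ε-closure({0}) = {0,2,4,6}
'c' @ 1: {3,5,7,8,10}
'a' @ 2: {1,2,4,6,9,10,11}  [accepting]
'c' @ 3: {3,5,7,8,10}
'a' @ 4: {1,2,4,6,9,10,11}  [accepting]
end set {1,2,4,6,9,10,11} — state 1 in

Answer: ACCEPT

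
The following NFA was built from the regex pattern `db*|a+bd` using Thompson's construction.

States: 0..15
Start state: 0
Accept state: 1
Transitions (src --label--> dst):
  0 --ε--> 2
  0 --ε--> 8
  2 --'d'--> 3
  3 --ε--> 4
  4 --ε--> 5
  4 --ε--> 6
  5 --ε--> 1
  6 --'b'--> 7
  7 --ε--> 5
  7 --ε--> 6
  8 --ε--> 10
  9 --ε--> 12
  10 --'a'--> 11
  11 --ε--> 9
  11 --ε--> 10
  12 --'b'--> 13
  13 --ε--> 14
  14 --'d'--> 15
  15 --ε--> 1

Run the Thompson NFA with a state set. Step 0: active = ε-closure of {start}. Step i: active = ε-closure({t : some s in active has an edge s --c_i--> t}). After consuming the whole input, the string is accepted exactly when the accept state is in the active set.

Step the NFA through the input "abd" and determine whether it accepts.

Answer: ACCEPT

Derivation:
start: ε-closure({0}) = {0,2,8,10}
'a' @ 1: {9,10,11,12}
'b' @ 2: {13,14}
'd' @ 3: {1,15}  [accepting]
end set {1,15} — state 1 in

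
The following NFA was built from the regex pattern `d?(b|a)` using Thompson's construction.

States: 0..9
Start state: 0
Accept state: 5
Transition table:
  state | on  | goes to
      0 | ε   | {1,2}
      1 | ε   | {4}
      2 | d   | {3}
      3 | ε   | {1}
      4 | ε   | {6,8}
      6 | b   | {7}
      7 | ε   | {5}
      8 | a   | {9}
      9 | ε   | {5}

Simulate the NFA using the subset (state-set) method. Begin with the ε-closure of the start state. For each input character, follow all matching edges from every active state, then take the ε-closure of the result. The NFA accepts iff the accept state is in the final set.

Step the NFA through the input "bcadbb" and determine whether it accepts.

start: ε-closure({0}) = {0,1,2,4,6,8}
'b' @ 1: {5,7}  (accept∈set)
'c' @ 2: {}  — dead — no transitions
rest 'adbb' ignored (set empty)
end set {} — state 5 not in

Answer: REJECT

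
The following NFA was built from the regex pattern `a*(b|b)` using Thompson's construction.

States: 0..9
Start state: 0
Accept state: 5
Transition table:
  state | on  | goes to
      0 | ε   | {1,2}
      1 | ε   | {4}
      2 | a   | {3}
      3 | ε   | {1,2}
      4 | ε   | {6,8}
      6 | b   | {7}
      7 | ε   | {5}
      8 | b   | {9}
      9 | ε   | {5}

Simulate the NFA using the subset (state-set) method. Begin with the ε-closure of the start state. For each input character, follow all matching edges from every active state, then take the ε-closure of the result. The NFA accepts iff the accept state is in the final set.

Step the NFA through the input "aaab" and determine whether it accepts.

start: ε-closure({0}) = {0,1,2,4,6,8}
'a' @ 1: {1,2,3,4,6,8}
'a' @ 2: {1,2,3,4,6,8}
'a' @ 3: {1,2,3,4,6,8}
'b' @ 4: {5,7,9}  ✓accept
final: {5,7,9}; accept 5 in set

Answer: ACCEPT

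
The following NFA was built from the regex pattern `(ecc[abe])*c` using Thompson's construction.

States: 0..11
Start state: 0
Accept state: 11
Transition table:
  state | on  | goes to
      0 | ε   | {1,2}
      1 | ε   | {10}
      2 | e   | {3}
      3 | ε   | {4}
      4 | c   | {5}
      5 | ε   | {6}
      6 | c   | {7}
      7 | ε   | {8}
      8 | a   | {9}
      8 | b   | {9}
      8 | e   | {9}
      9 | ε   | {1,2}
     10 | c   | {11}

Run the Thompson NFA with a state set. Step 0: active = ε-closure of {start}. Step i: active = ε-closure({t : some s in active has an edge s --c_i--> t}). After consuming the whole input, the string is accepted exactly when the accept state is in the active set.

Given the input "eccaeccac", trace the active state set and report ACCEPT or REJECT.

Answer: ACCEPT

Steps:
start: ε-closure({0}) = {0,1,2,10}
'e' @ 1: {3,4}
'c' @ 2: {5,6}
'c' @ 3: {7,8}
'a' @ 4: {1,2,9,10}
'e' @ 5: {3,4}
'c' @ 6: {5,6}
'c' @ 7: {7,8}
'a' @ 8: {1,2,9,10}
'c' @ 9: {11}  [accepting]
after full input: {11}  (accept=11 in)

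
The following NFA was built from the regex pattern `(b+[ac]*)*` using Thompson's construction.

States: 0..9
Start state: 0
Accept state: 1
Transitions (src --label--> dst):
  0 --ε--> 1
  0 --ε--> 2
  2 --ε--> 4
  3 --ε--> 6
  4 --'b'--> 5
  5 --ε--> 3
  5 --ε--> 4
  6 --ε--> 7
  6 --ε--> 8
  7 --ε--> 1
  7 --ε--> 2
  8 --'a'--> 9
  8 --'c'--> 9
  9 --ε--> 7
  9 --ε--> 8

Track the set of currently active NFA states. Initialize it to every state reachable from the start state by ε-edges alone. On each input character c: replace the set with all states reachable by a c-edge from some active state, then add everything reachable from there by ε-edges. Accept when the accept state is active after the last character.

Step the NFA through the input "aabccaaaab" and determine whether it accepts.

initial (ε-close {0}): {0,1,2,4}
'a' @ 1: {}  — no active states
rest 'abccaaaab' ignored (set empty)
after full input: {}  (accept=1 not in)

Answer: REJECT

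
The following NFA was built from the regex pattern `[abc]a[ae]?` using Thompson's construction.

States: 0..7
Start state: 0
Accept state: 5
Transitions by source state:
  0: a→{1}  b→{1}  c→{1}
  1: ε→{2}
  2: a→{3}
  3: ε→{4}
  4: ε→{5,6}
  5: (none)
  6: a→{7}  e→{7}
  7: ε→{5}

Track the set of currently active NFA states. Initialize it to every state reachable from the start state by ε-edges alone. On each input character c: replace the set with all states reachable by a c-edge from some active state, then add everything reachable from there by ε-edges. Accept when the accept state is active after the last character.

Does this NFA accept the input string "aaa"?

Answer: ACCEPT

Steps:
initial (ε-close {0}): {0}
'a' @ 1: {1,2}
'a' @ 2: {3,4,5,6}  (accept∈set)
'a' @ 3: {5,7}  (accept∈set)
after full input: {5,7}  (accept=5 in)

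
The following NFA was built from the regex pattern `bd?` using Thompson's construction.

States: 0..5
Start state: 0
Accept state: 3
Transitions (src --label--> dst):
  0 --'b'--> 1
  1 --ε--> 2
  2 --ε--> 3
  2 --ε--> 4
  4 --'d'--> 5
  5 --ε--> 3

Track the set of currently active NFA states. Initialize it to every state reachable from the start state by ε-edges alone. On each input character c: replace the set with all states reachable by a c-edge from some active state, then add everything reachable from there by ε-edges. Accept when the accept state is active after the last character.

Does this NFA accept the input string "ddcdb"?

initial (ε-close {0}): {0}
'd' @ 1: {}  — no active states
rest 'dcdb' ignored (set empty)
after full input: {}  (accept=3 not in)

Answer: REJECT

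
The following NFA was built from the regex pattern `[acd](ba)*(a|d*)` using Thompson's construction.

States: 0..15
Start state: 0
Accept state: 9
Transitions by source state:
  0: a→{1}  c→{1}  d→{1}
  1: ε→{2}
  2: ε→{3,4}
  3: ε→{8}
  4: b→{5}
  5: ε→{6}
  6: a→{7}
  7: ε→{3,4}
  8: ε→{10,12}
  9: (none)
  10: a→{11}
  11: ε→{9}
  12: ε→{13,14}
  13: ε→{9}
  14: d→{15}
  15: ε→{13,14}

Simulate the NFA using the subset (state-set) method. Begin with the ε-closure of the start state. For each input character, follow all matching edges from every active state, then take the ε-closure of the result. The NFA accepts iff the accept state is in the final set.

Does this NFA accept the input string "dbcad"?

Answer: REJECT

Trace:
S₀ = ε-closure({0}) = {0}
'd' @ 1: {1,2,3,4,8,9,10,12,13,14}  (accept∈set)
'b' @ 2: {5,6}
'c' @ 3: {}  — dead — no transitions
rest 'ad' ignored (set empty)
final: {}; accept 9 not in set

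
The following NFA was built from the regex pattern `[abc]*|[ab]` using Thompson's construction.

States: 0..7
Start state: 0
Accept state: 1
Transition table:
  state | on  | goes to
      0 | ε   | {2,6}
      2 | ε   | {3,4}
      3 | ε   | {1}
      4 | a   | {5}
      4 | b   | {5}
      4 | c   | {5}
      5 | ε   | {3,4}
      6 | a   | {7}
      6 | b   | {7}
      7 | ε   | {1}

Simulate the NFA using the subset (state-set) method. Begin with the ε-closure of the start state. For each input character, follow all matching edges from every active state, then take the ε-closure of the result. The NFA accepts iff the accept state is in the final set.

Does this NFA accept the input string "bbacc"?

Answer: ACCEPT

Derivation:
initial (ε-close {0}): {0,1,2,3,4,6}
'b' @ 1: {1,3,4,5,7}  ✓accept
'b' @ 2: {1,3,4,5}  ✓accept
'a' @ 3: {1,3,4,5}  ✓accept
'c' @ 4: {1,3,4,5}  ✓accept
'c' @ 5: {1,3,4,5}  ✓accept
end set {1,3,4,5} — state 1 in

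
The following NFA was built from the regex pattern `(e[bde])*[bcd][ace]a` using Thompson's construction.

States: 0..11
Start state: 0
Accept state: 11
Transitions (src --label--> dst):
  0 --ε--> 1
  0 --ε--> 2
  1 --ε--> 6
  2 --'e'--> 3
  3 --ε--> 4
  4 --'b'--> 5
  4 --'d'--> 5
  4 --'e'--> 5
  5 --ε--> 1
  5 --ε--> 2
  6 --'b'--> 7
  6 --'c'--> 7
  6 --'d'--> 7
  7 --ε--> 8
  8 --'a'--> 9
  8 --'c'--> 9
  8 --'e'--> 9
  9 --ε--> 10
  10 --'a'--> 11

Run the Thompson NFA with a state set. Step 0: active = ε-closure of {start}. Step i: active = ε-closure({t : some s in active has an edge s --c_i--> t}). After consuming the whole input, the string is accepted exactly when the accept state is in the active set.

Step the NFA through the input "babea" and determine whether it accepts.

Answer: REJECT

Trace:
start: ε-closure({0}) = {0,1,2,6}
'b' @ 1: {7,8}
'a' @ 2: {9,10}
'b' @ 3: {}  — no active states
rest 'ea' ignored (set empty)
end set {} — state 11 not in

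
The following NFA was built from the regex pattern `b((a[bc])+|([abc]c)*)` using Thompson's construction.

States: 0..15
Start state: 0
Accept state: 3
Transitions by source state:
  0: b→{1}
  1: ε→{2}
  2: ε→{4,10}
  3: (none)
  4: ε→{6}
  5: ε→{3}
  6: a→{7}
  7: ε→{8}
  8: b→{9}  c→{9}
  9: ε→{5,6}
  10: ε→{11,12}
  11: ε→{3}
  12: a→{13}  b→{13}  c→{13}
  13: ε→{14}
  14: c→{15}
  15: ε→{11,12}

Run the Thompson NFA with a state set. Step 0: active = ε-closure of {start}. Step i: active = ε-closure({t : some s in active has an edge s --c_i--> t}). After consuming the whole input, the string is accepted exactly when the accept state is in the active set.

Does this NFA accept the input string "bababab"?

Answer: ACCEPT

Steps:
start: ε-closure({0}) = {0}
'b' @ 1: {1,2,3,4,6,10,11,12}  ✓accept
'a' @ 2: {7,8,13,14}
'b' @ 3: {3,5,6,9}  ✓accept
'a' @ 4: {7,8}
'b' @ 5: {3,5,6,9}  ✓accept
'a' @ 6: {7,8}
'b' @ 7: {3,5,6,9}  ✓accept
end set {3,5,6,9} — state 3 in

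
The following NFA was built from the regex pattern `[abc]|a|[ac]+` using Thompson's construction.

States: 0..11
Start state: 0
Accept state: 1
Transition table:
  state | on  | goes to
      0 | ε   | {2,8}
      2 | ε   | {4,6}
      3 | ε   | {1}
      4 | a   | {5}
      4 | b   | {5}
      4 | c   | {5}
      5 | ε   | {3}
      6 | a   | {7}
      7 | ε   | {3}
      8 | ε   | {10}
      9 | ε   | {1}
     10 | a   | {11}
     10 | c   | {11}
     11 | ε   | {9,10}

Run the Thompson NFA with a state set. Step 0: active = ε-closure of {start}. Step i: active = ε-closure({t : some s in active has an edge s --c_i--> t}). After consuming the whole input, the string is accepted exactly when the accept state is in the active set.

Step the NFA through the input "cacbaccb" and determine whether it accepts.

S₀ = ε-closure({0}) = {0,2,4,6,8,10}
'c' @ 1: {1,3,5,9,10,11}  [accepting]
'a' @ 2: {1,9,10,11}  [accepting]
'c' @ 3: {1,9,10,11}  [accepting]
'b' @ 4: {}  — dead — no transitions
rest 'accb' ignored (set empty)
end set {} — state 1 not in

Answer: REJECT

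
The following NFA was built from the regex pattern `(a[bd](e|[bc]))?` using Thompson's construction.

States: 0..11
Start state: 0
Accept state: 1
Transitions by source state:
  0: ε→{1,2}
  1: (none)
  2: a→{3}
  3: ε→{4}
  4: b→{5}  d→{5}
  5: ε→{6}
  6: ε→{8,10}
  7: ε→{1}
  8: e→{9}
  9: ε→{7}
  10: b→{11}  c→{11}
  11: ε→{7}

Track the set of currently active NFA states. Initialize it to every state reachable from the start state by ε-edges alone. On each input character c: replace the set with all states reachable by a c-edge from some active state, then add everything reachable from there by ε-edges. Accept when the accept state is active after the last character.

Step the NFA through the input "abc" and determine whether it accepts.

Answer: ACCEPT

Trace:
initial (ε-close {0}): {0,1,2}
'a' @ 1: {3,4}
'b' @ 2: {5,6,8,10}
'c' @ 3: {1,7,11}  [accepting]
final: {1,7,11}; accept 1 in set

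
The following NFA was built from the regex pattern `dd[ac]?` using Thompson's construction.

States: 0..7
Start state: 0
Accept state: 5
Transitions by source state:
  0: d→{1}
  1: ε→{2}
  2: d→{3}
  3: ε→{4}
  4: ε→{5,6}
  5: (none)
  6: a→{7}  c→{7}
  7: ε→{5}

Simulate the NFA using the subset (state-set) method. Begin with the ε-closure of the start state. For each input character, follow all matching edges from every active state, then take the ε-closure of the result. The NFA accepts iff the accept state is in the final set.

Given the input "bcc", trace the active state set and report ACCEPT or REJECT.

Answer: REJECT

Steps:
S₀ = ε-closure({0}) = {0}
'b' @ 1: {}  — state set empty
rest 'cc' ignored (set empty)
final: {}; accept 5 not in set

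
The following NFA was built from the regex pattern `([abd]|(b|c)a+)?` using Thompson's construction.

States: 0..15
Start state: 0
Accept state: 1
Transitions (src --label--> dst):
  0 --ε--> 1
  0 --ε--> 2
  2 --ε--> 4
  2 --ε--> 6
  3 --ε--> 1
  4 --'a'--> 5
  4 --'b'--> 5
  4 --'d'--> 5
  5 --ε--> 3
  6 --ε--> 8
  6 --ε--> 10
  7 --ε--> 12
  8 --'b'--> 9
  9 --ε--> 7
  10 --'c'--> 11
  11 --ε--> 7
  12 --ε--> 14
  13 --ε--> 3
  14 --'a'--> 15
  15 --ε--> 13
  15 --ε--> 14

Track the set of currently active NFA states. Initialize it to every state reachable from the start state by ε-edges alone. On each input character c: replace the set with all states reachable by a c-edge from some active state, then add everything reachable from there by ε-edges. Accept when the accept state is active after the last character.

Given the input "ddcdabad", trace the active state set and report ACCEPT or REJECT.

S₀ = ε-closure({0}) = {0,1,2,4,6,8,10}
'd' @ 1: {1,3,5}  ✓accept
'd' @ 2: {}  — no active states
rest 'cdabad' ignored (set empty)
end set {} — state 1 not in

Answer: REJECT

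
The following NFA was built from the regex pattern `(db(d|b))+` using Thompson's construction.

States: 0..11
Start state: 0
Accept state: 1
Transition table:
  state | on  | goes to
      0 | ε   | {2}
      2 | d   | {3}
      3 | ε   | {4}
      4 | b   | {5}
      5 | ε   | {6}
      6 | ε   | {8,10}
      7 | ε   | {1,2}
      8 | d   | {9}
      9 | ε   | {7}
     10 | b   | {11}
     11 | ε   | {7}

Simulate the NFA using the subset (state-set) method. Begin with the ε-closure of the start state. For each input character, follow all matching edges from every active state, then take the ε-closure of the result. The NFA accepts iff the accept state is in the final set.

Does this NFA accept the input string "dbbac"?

S₀ = ε-closure({0}) = {0,2}
'd' @ 1: {3,4}
'b' @ 2: {5,6,8,10}
'b' @ 3: {1,2,7,11}  [accepting]
'a' @ 4: {}  — state set empty
rest 'c' ignored (set empty)
final: {}; accept 1 not in set

Answer: REJECT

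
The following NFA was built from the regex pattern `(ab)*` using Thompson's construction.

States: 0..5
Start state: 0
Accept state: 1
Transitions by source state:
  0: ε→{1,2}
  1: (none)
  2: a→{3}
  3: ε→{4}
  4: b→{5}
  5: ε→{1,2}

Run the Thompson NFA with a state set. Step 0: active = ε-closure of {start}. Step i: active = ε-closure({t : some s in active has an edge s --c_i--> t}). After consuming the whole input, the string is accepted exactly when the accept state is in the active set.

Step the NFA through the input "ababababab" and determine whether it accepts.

S₀ = ε-closure({0}) = {0,1,2}
'a' @ 1: {3,4}
'b' @ 2: {1,2,5}  (accept∈set)
'a' @ 3: {3,4}
'b' @ 4: {1,2,5}  (accept∈set)
'a' @ 5: {3,4}
'b' @ 6: {1,2,5}  (accept∈set)
'a' @ 7: {3,4}
'b' @ 8: {1,2,5}  (accept∈set)
'a' @ 9: {3,4}
'b' @ 10: {1,2,5}  (accept∈set)
final: {1,2,5}; accept 1 in set

Answer: ACCEPT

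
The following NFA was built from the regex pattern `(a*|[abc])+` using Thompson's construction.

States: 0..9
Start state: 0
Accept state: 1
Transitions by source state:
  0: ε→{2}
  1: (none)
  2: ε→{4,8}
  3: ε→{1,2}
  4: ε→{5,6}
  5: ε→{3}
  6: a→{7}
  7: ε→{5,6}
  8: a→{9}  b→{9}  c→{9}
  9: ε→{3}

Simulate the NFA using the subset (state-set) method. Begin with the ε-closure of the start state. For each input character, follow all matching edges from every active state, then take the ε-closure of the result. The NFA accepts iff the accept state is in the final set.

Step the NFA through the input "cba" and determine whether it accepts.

S₀ = ε-closure({0}) = {0,1,2,3,4,5,6,8}
'c' @ 1: {1,2,3,4,5,6,8,9}  [accepting]
'b' @ 2: {1,2,3,4,5,6,8,9}  [accepting]
'a' @ 3: {1,2,3,4,5,6,7,8,9}  [accepting]
end set {1,2,3,4,5,6,7,8,9} — state 1 in

Answer: ACCEPT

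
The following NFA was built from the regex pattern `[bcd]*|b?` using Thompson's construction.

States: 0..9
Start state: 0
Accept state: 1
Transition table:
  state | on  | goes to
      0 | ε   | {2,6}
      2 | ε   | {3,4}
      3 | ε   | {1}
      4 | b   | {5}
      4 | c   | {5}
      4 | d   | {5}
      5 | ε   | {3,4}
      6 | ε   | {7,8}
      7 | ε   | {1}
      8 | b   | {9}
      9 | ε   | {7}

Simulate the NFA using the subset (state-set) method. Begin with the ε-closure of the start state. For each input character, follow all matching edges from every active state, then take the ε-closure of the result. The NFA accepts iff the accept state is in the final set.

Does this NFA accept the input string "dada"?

Answer: REJECT

Steps:
initial (ε-close {0}): {0,1,2,3,4,6,7,8}
'd' @ 1: {1,3,4,5}  (accept∈set)
'a' @ 2: {}  — dead — no transitions
rest 'da' ignored (set empty)
after full input: {}  (accept=1 not in)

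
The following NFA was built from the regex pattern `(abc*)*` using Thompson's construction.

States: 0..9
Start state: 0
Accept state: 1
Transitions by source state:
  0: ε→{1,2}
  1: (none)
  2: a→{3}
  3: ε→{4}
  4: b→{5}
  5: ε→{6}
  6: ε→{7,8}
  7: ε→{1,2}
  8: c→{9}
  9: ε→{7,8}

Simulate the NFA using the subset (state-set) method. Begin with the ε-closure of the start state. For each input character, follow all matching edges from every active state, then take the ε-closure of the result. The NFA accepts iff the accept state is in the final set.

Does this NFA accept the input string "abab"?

Answer: ACCEPT

Trace:
S₀ = ε-closure({0}) = {0,1,2}
'a' @ 1: {3,4}
'b' @ 2: {1,2,5,6,7,8}  ✓accept
'a' @ 3: {3,4}
'b' @ 4: {1,2,5,6,7,8}  ✓accept
final: {1,2,5,6,7,8}; accept 1 in set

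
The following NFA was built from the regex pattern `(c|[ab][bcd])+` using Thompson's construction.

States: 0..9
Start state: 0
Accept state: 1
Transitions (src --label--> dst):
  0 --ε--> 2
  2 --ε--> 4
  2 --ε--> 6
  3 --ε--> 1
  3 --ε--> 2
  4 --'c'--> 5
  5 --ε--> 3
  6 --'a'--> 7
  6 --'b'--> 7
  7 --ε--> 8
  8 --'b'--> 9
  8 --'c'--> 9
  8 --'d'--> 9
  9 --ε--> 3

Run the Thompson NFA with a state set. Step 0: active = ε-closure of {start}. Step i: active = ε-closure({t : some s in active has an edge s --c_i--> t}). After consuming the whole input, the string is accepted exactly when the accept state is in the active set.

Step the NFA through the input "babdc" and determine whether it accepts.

Answer: REJECT

Trace:
start: ε-closure({0}) = {0,2,4,6}
'b' @ 1: {7,8}
'a' @ 2: {}  — dead — no transitions
rest 'bdc' ignored (set empty)
after full input: {}  (accept=1 not in)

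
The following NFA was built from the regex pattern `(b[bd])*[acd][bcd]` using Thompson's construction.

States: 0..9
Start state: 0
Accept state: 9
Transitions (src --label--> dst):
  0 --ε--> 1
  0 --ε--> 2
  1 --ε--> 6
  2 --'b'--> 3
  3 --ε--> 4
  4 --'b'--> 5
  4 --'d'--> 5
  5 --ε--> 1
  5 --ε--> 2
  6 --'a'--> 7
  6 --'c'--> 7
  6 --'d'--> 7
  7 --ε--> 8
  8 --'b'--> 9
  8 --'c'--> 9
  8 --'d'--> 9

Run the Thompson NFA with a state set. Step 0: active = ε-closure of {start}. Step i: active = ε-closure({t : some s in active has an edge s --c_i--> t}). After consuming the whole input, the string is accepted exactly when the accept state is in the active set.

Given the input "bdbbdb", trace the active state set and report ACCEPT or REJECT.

S₀ = ε-closure({0}) = {0,1,2,6}
'b' @ 1: {3,4}
'd' @ 2: {1,2,5,6}
'b' @ 3: {3,4}
'b' @ 4: {1,2,5,6}
'd' @ 5: {7,8}
'b' @ 6: {9}  ✓accept
after full input: {9}  (accept=9 in)

Answer: ACCEPT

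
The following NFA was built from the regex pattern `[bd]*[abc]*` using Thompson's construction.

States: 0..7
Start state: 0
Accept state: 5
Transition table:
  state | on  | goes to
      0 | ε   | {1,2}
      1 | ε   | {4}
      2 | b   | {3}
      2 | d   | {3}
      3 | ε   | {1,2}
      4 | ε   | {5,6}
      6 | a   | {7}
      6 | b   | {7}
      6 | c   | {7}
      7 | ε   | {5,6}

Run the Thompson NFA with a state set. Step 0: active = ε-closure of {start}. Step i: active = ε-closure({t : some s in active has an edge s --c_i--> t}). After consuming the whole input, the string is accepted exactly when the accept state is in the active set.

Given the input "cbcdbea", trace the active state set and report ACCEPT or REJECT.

initial (ε-close {0}): {0,1,2,4,5,6}
'c' @ 1: {5,6,7}  (accept∈set)
'b' @ 2: {5,6,7}  (accept∈set)
'c' @ 3: {5,6,7}  (accept∈set)
'd' @ 4: {}  — no active states
rest 'bea' ignored (set empty)
after full input: {}  (accept=5 not in)

Answer: REJECT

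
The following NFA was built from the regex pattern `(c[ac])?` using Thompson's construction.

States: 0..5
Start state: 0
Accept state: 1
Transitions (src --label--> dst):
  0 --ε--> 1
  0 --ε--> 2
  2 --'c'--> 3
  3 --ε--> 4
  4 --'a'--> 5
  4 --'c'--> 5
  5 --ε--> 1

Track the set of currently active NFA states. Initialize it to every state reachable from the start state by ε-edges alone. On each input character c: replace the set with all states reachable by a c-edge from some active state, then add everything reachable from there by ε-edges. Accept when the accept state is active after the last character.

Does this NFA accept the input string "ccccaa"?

initial (ε-close {0}): {0,1,2}
'c' @ 1: {3,4}
'c' @ 2: {1,5}  [accepting]
'c' @ 3: {}  — state set empty
rest 'caa' ignored (set empty)
final: {}; accept 1 not in set

Answer: REJECT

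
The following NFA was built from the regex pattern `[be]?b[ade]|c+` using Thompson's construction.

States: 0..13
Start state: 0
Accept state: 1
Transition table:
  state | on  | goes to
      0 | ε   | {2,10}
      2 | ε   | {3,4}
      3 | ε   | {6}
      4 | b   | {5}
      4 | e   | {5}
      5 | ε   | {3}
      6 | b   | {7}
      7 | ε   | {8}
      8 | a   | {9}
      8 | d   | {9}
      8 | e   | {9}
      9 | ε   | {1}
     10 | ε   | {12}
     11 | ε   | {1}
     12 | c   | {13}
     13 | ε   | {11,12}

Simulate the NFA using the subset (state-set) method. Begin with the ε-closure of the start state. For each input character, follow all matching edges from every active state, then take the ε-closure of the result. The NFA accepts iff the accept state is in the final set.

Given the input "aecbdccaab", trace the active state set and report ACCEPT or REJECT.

initial (ε-close {0}): {0,2,3,4,6,10,12}
'a' @ 1: {}  — state set empty
rest 'ecbdccaab' ignored (set empty)
after full input: {}  (accept=1 not in)

Answer: REJECT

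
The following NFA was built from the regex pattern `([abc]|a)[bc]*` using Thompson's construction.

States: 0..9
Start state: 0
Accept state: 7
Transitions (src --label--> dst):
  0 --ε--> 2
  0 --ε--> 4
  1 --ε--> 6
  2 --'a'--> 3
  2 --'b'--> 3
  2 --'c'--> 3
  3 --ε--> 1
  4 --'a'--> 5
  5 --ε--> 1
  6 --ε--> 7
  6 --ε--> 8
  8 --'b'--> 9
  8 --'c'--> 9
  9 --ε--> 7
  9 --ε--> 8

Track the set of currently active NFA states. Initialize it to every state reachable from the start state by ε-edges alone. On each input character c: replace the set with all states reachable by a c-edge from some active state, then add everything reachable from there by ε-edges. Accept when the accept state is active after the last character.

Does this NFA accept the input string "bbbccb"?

S₀ = ε-closure({0}) = {0,2,4}
'b' @ 1: {1,3,6,7,8}  (accept∈set)
'b' @ 2: {7,8,9}  (accept∈set)
'b' @ 3: {7,8,9}  (accept∈set)
'c' @ 4: {7,8,9}  (accept∈set)
'c' @ 5: {7,8,9}  (accept∈set)
'b' @ 6: {7,8,9}  (accept∈set)
final: {7,8,9}; accept 7 in set

Answer: ACCEPT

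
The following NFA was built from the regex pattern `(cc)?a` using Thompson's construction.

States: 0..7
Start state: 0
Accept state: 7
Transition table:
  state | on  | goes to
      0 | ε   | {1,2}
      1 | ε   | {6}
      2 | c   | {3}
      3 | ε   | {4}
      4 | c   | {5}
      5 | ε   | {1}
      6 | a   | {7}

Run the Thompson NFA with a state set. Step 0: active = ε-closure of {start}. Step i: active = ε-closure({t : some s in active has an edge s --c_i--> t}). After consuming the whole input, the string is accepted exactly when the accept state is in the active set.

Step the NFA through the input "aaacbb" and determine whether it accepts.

Answer: REJECT

Steps:
initial (ε-close {0}): {0,1,2,6}
'a' @ 1: {7}  [accepting]
'a' @ 2: {}  — no active states
rest 'acbb' ignored (set empty)
final: {}; accept 7 not in set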